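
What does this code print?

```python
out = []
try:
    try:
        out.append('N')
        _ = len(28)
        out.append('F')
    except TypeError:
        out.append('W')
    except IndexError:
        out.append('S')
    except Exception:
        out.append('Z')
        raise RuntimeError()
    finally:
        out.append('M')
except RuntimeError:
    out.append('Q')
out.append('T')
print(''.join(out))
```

Execution trace: 'N' (inner try body) → 'W' (inner except TypeError) → 'M' (inner finally) → 'T' (after the try/except). Output: NWMT

Answer: NWMT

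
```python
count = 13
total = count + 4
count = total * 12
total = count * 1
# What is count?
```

Trace:
`count = 13` → count = 13
`total = count + 4` → total = 17
`count = total * 12` → count = 204
`total = count * 1` → total = 204
So count = 204

Answer: 204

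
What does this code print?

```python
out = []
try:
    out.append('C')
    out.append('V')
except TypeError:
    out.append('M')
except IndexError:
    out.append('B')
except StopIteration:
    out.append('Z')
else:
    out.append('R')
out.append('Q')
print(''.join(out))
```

Execution trace: 'C' (try body) → 'V' (try body, no exception) → 'R' (else) → 'Q' (after the try/except). Output: CVRQ

Answer: CVRQ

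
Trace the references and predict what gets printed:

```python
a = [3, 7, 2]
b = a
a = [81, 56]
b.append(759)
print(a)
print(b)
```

Key concept: rebinding vs mutation: a is rebound to a new list, b still points at the original.
Step by step:
`a = [3, 7, 2]` → a = [3, 7, 2]
`b = a` → b = [3, 7, 2] (same object as a)
`a = [81, 56]` → a = [81, 56]
`b.append(759)` → b = [3, 7, 2, 759]
`print(a)` → prints [81, 56]
`print(b)` → prints [3, 7, 2, 759]

Answer:
[81, 56]
[3, 7, 2, 759]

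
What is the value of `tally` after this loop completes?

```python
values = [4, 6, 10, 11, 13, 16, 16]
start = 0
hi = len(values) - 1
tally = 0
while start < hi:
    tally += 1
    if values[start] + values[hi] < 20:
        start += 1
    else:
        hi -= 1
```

Steps to find pair summing to 20
`tally` takes the values: 0 → 1 → 2 → 3 → 4 → 5 → 6

Answer: 6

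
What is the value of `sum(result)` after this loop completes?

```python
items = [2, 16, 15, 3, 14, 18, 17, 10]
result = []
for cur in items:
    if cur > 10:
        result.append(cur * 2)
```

Sum of doubled values > 10
`result` takes the values: [] → [32] → [32, 30] → [32, 30, 28] → [32, 30, 28, 36] → [32, 30, 28, 36, 34]
So `sum(result)` = 160

Answer: 160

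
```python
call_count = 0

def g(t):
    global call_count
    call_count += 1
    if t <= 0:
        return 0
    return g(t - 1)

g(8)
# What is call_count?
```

Linear recursion stepping by 1: 9 calls from t=8 down to ≤0.

Answer: 9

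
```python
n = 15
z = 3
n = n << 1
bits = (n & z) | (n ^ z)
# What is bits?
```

Trace:
`n = 15` → n = 15
`z = 3` → z = 3
`n = n << 1` → n = 30
`bits = (n & z) | (n ^ z)` → bits = 31
So bits = 31

Answer: 31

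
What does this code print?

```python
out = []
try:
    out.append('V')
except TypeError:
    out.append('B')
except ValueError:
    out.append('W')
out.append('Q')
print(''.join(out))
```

Execution trace: 'V' (try body, no exception) → 'Q' (after the try/except). Output: VQ

Answer: VQ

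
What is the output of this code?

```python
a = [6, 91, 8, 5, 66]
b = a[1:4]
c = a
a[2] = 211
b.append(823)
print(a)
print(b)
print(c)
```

Key concept: slice vs alias.
Step by step:
`a = [6, 91, 8, 5, 66]` → a = [6, 91, 8, 5, 66]
`b = a[1:4]` → b = [91, 8, 5]
`c = a` → c = [6, 91, 8, 5, 66] (same object as a)
`a[2] = 211` → a = [6, 91, 211, 5, 66] (same object as c); c = [6, 91, 211, 5, 66] (same object as a)
`b.append(823)` → b = [91, 8, 5, 823]
`print(a)` → prints [6, 91, 211, 5, 66]
`print(b)` → prints [91, 8, 5, 823]
`print(c)` → prints [6, 91, 211, 5, 66]

Answer:
[6, 91, 211, 5, 66]
[91, 8, 5, 823]
[6, 91, 211, 5, 66]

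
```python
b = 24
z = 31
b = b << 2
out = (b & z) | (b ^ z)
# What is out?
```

Trace:
`b = 24` → b = 24
`z = 31` → z = 31
`b = b << 2` → b = 96
`out = (b & z) | (b ^ z)` → out = 127
So out = 127

Answer: 127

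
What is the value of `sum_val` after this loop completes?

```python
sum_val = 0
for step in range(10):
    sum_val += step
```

Sum of 0 to 9 = 45
`sum_val` takes the values: 0 → 1 → 3 → 6 → 10 → 15 → 21 → 28 → 36 → 45

Answer: 45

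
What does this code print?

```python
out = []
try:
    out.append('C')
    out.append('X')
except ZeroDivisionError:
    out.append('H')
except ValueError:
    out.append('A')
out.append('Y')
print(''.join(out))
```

Execution trace: 'C' (try body) → 'X' (try body, no exception) → 'Y' (after the try/except). Output: CXY

Answer: CXY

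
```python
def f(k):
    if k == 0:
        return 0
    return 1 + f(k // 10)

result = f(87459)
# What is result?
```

Count of digits of 87459: 5

Answer: 5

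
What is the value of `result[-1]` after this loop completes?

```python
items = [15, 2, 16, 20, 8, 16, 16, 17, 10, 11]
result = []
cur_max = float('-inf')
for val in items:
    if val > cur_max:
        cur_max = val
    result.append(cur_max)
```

Running max ends at 20
`result` takes the values: [] → [15] → [15, 15] → [15, 15, 16] → [15, 15, 16, 20] → [15, 15, 16, 20, 20] → [15, 15, 16, 20, 20, 20] → [15, 15, 16, 20, 20, 20, 20] → [15, 15, 16, 20, 20, 20, 20, 20] → [15, 15, 16, 20, 20, 20, 20, 20, 20] → [15, 15, 16, 20, 20, 20, 20, 20, 20, 20]
So `result[-1]` = 20

Answer: 20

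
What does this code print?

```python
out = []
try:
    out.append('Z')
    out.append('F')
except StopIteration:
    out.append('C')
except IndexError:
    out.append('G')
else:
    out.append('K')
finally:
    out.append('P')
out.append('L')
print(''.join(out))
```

Execution trace: 'Z' (try body) → 'F' (try body, no exception) → 'K' (else) → 'P' (finally) → 'L' (after the try/except). Output: ZFKPL

Answer: ZFKPL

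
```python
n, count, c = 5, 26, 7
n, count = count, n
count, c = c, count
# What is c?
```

Trace:
`n, count, c = 5, 26, 7` → n = 5; count = 26; c = 7
`n, count = count, n` → n = 26; count = 5
`count, c = c, count` → count = 7; c = 5
So c = 5

Answer: 5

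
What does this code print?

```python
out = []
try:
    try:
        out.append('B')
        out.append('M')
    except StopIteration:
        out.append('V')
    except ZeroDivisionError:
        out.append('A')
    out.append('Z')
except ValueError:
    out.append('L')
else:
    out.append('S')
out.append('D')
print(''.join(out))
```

Execution trace: 'B' (inner try body) → 'M' (inner try body, no exception) → 'Z' (try body, no exception) → 'S' (else) → 'D' (after the try/except). Output: BMZSD

Answer: BMZSD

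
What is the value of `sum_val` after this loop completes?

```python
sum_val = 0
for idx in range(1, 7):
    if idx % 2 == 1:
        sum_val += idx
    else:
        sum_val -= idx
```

Add odd, subtract even
`sum_val` takes the values: 0 → 1 → -1 → 2 → -2 → 3 → -3

Answer: -3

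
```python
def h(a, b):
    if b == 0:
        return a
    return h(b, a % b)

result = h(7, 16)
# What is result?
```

h(7, 16) -> h(16, 7) -> h(7, 2) -> h(2, 1) -> h(1, 0) -> 1

Answer: 1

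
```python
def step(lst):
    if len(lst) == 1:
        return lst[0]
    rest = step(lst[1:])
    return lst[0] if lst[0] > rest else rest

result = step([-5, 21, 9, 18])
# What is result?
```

Recursive max over [-5, 21, 9, 18] = 21

Answer: 21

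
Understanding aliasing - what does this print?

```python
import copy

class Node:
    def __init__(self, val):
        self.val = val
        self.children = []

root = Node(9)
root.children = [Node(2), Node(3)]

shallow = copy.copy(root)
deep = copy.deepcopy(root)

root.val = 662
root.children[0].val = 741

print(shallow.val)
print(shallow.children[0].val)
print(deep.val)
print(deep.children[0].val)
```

Key concept: deep copy with custom objects.
Step by step:
`root = Node(9)` → root = Node(val=9, children=[])
`root.children = [Node(2), Node(3)]` → root = Node(val=9, children=[Node(val=2, children=[]), Node(val=3, children=[])])
`shallow = copy.copy(root)` → shallow = Node(val=9, children=[Node(val=2, children=[]), Node(val=3, children=[])])
`deep = copy.deepcopy(root)` → deep = Node(val=9, children=[Node(val=2, children=[]), Node(val=3, children=[])])
`root.val = 662` → root = Node(val=662, children=[Node(val=2, children=[]), Node(val=3, children=[])])
`root.children[0].val = 741` → root = Node(val=662, children=[Node(val=741, children=[]), Node(val=3, children=[])]); shallow = Node(val=9, children=[Node(val=741, children=[]), Node(val=3, children=[])])
`print(shallow.val)` → prints 9
`print(shallow.children[0].val)` → prints 741
`print(deep.val)` → prints 9
`print(deep.children[0].val)` → prints 2

Answer:
9
741
9
2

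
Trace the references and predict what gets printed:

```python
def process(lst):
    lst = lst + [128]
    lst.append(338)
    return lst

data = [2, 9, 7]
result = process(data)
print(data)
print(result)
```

Key concept: rebinding parameter vs mutation.
Step by step:
`data = [2, 9, 7]` → data = [2, 9, 7]
`result = process(data)` → result = [2, 9, 7, 128, 338]
`print(data)` → prints [2, 9, 7]
`print(result)` → prints [2, 9, 7, 128, 338]

Answer:
[2, 9, 7]
[2, 9, 7, 128, 338]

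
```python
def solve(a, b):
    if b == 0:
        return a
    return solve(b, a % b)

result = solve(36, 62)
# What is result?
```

solve(36, 62) -> solve(62, 36) -> solve(36, 26) -> solve(26, 10) -> solve(10, 6) -> solve(6, 4) -> solve(4, 2) -> solve(2, 0) -> 2

Answer: 2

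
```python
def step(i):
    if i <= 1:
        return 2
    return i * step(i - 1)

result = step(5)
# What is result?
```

step(5) = 5 * 4 * 3 * 2 * 2 = 240

Answer: 240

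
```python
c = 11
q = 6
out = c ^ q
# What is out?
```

Trace:
`c = 11` → c = 11
`q = 6` → q = 6
`out = c ^ q` → out = 13
So out = 13

Answer: 13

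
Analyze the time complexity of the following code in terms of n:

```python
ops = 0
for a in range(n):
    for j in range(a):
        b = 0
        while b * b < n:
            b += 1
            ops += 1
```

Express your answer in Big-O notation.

Each loop level contributes: n × n × √n. Multiplying the contributions gives O(n^2√n).

Answer: O(n^2√n)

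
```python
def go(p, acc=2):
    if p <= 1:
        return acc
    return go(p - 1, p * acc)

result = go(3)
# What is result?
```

Accumulator trace (n, acc): (3, 2) -> (2, 6) -> (1, 12) -> return 12

Answer: 12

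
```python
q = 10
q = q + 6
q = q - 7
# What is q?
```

Trace:
`q = 10` → q = 10
`q = q + 6` → q = 16
`q = q - 7` → q = 9
So q = 9

Answer: 9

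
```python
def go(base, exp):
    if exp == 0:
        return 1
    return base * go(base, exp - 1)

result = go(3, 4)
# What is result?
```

go(3, 4) = 3 * 3 * 3 * 3 = 81

Answer: 81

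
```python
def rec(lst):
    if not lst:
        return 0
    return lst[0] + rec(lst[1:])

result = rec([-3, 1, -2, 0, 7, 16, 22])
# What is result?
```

(-3) + 1 + (-2) + 0 + 7 + 16 + 22 + 0 = 41

Answer: 41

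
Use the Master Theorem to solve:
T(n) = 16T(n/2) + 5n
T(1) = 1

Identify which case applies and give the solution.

a=16, b=2, f(n)=5n. log_2(16) = 4. Since c=1 < 4, Case 1 applies: T(n) = Θ(n^log_b(a)) = O(n^4).

Answer: O(n^4) - Case 1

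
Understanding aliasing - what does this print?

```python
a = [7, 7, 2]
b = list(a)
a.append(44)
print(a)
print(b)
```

Key concept: list() constructor creates copy.
Step by step:
`a = [7, 7, 2]` → a = [7, 7, 2]
`b = list(a)` → b = [7, 7, 2]
`a.append(44)` → a = [7, 7, 2, 44]
`print(a)` → prints [7, 7, 2, 44]
`print(b)` → prints [7, 7, 2]

Answer:
[7, 7, 2, 44]
[7, 7, 2]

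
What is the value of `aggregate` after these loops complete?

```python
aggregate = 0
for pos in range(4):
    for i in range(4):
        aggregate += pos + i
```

Sum of all pos+i for pos,i in 4x4
`aggregate` takes the values: 0 → 1 → 3 → 6 → 7 → 9 → 12 → 16 → 18 → 21 → 25 → 30 → 33 → 37 → 42 → 48

Answer: 48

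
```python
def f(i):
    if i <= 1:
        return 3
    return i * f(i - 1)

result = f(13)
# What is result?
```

f(13) = 13 * 12 * 11 * 10 * 9 * 8 * 7 * 6 * 5 * 4 * 3 * 2 * 3 = 18681062400

Answer: 18681062400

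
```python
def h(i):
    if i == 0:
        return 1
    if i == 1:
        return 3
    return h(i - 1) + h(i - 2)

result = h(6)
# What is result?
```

Build up from base cases: h(0)=1, h(1)=3, h(2)=4, h(3)=7, h(4)=11, h(5)=18, h(6)=29

Answer: 29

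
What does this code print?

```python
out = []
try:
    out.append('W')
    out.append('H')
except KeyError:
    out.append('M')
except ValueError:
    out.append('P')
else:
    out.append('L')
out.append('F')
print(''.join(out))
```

Execution trace: 'W' (try body) → 'H' (try body, no exception) → 'L' (else) → 'F' (after the try/except). Output: WHLF

Answer: WHLF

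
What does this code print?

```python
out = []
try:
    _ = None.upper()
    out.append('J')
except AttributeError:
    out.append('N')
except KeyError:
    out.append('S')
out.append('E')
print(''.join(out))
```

Execution trace: 'N' (except AttributeError) → 'E' (after the try/except). Output: NE

Answer: NE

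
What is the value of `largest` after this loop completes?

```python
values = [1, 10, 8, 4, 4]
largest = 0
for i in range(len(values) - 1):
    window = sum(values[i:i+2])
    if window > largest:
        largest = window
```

Max sum of 2-element window in [1, 10, 8, 4, 4]
`largest` takes the values: 0 → 11 → 18

Answer: 18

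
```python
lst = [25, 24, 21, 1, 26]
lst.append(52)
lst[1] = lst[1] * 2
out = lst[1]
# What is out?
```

Trace:
`lst = [25, 24, 21, 1, 26]` → lst = [25, 24, 21, 1, 26]
`lst.append(52)` → lst = [25, 24, 21, 1, 26, 52]
`lst[1] = lst[1] * 2` → lst = [25, 48, 21, 1, 26, 52]
`out = lst[1]` → out = 48
So out = 48

Answer: 48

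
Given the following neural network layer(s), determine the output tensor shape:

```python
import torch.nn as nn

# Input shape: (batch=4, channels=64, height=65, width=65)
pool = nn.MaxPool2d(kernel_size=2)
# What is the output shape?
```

Input: (4, 64, 65, 65) -> Output: (4, 64, 32, 32)

Answer: (4, 64, 32, 32)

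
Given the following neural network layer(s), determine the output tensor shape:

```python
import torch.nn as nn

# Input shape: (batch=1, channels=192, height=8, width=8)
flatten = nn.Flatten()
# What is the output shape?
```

Input: (1, 192, 8, 8) -> Output: (1, 12288)

Answer: (1, 12288)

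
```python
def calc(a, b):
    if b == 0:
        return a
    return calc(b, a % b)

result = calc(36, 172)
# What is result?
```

calc(36, 172) -> calc(172, 36) -> calc(36, 28) -> calc(28, 8) -> calc(8, 4) -> calc(4, 0) -> 4

Answer: 4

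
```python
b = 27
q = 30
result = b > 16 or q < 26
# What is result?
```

Trace:
`b = 27` → b = 27
`q = 30` → q = 30
`result = b > 16 or q < 26` → result = True
So result = True

Answer: True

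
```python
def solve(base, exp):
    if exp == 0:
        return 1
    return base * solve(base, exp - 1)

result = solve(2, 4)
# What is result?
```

solve(2, 4) = 2 * 2 * 2 * 2 = 16

Answer: 16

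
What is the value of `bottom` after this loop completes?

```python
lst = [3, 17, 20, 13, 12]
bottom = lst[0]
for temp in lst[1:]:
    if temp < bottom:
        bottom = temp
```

Minimum of [3, 17, 20, 13, 12]
`bottom` takes the values: 3

Answer: 3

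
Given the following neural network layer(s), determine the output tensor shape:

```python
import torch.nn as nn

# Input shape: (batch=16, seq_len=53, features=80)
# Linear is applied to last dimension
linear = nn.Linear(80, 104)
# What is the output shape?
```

Input: (16, 53, 80) -> Output: (16, 53, 104)

Answer: (16, 53, 104)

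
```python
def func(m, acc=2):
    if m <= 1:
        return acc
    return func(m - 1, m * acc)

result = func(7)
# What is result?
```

Accumulator trace (n, acc): (7, 2) -> (6, 14) -> (5, 84) -> (4, 420) -> (3, 1680) -> (2, 5040) -> (1, 10080) -> return 10080

Answer: 10080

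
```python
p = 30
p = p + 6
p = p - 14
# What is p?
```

Trace:
`p = 30` → p = 30
`p = p + 6` → p = 36
`p = p - 14` → p = 22
So p = 22

Answer: 22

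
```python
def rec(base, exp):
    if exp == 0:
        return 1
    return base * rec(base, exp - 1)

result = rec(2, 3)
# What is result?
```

rec(2, 3) = 2 * 2 * 2 = 8

Answer: 8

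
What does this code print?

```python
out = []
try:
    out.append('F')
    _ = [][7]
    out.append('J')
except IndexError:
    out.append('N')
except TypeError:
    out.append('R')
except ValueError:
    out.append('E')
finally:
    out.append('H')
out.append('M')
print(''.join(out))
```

Execution trace: 'F' (try body) → 'N' (except IndexError) → 'H' (finally) → 'M' (after the try/except). Output: FNHM

Answer: FNHM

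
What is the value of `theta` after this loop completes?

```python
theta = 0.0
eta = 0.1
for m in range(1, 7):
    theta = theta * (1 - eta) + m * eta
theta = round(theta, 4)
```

Moving average with lr=0.1
`theta` takes the values: 0.0 → 0.1 → 0.29 → 0.561 → 0.9049 → 1.31441 → 1.782969 → 1.783

Answer: 1.783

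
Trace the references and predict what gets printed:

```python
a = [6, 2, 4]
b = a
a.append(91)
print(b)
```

Key concept: basic list aliasing.
Step by step:
`a = [6, 2, 4]` → a = [6, 2, 4]
`b = a` → b = [6, 2, 4] (same object as a)
`a.append(91)` → a = [6, 2, 4, 91] (same object as b); b = [6, 2, 4, 91] (same object as a)
`print(b)` → prints [6, 2, 4, 91]

Answer: [6, 2, 4, 91]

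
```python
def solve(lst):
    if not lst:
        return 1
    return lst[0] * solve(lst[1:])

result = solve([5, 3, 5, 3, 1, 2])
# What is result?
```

Product over [5, 3, 5, 3, 1, 2] = 5 * 3 * 5 * 3 * 1 * 2 = 450

Answer: 450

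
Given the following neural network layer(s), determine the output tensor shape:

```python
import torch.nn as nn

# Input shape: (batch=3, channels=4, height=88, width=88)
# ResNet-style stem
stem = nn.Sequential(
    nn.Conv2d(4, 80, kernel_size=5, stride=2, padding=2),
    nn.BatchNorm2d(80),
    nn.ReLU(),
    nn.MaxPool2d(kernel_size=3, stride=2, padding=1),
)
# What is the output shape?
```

Input: (3, 4, 88, 88) -> after Conv2d 5x5 stride=2: (3, 80, 44, 44) -> Output: (3, 80, 22, 22)

Answer: (3, 80, 22, 22)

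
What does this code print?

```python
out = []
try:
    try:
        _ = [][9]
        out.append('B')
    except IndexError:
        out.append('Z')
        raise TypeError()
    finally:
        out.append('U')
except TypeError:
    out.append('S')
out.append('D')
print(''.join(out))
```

Execution trace: 'Z' (inner except IndexError) → 'U' (inner finally) → 'S' (outer except TypeError) → 'D' (after the try/except). Output: ZUSD

Answer: ZUSD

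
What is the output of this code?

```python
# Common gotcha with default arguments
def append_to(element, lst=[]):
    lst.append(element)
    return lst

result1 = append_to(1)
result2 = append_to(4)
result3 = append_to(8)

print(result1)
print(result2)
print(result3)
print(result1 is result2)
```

Key concept: mutable default argument gotcha.
Step by step:
`result1 = append_to(1)` → result1 = [1]
`result2 = append_to(4)` → result1 = [1, 4] (same object as result2); result2 = [1, 4] (same object as result1)
`result3 = append_to(8)` → result1 = [1, 4, 8] (same object as result2, result3); result2 = [1, 4, 8] (same object as result1, result3); result3 = [1, 4, 8] (same object as result1, result2)
`print(result1)` → prints [1, 4, 8]
`print(result2)` → prints [1, 4, 8]
`print(result3)` → prints [1, 4, 8]
`print(result1 is result2)` → prints True

Answer:
[1, 4, 8]
[1, 4, 8]
[1, 4, 8]
True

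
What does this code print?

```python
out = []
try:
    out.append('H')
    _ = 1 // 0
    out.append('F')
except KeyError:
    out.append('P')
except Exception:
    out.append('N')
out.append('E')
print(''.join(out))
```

Execution trace: 'H' (try body) → 'N' (except Exception) → 'E' (after the try/except). Output: HNE

Answer: HNE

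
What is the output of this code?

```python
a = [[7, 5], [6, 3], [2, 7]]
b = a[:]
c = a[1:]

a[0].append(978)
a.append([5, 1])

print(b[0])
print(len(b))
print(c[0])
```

Key concept: slice with nested mutation.
Step by step:
`a = [[7, 5], [6, 3], [2, 7]]` → a = [[7, 5], [6, 3], [2, 7]]
`b = a[:]` → b = [[7, 5], [6, 3], [2, 7]]
`c = a[1:]` → c = [[6, 3], [2, 7]]
`a[0].append(978)` → a = [[7, 5, 978], [6, 3], [2, 7]]; b = [[7, 5, 978], [6, 3], [2, 7]]
`a.append([5, 1])` → a = [[7, 5, 978], [6, 3], [2, 7], [5, 1]]
`print(b[0])` → prints [7, 5, 978]
`print(len(b))` → prints 3
`print(c[0])` → prints [6, 3]

Answer:
[7, 5, 978]
3
[6, 3]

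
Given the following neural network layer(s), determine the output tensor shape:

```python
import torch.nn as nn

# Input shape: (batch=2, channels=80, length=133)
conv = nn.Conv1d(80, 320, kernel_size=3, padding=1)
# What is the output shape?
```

Input: (2, 80, 133) -> Output: (2, 320, 133)

Answer: (2, 320, 133)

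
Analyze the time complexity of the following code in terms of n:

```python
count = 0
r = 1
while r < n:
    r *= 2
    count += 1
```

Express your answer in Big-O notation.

Each loop level contributes: log n. Multiplying the contributions gives O(log n).

Answer: O(log n)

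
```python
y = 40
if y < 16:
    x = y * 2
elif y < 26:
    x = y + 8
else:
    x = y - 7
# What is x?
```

Trace:
`y = 40` → y = 40
`if y < 16: ...` → y < 16 is False, y < 26 is False, take else branch → x = 33
So x = 33

Answer: 33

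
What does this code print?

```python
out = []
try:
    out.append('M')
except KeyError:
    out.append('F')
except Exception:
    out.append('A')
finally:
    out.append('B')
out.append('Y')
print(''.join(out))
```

Execution trace: 'M' (try body, no exception) → 'B' (finally) → 'Y' (after the try/except). Output: MBY

Answer: MBY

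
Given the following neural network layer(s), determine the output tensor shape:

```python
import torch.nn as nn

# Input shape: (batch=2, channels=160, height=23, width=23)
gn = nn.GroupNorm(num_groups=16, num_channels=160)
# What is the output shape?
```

Input: (2, 160, 23, 23) -> Output: (2, 160, 23, 23)

Answer: (2, 160, 23, 23)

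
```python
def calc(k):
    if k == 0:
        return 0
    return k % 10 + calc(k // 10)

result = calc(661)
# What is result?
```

Sum of digits of 661: 1 + 6 + 6 = 13

Answer: 13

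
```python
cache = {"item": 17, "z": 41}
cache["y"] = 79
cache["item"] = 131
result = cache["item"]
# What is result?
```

Trace:
`cache = {"item": 17, "z": 41}` → cache = {'item': 17, 'z': 41}
`cache["y"] = 79` → cache = {'item': 17, 'z': 41, 'y': 79}
`cache["item"] = 131` → cache = {'item': 131, 'z': 41, 'y': 79}
`result = cache["item"]` → result = 131
So result = 131

Answer: 131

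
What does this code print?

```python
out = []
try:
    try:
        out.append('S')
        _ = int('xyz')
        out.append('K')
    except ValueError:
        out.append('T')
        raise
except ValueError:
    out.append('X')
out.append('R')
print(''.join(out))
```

Execution trace: 'S' (inner try body) → 'T' (inner except ValueError) → 'X' (outer except ValueError) → 'R' (after the try/except). Output: STXR

Answer: STXR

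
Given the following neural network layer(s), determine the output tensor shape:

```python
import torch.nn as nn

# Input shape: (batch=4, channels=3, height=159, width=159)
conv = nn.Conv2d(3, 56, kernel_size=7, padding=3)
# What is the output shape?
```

Input: (4, 3, 159, 159) -> Output: (4, 56, 159, 159)

Answer: (4, 56, 159, 159)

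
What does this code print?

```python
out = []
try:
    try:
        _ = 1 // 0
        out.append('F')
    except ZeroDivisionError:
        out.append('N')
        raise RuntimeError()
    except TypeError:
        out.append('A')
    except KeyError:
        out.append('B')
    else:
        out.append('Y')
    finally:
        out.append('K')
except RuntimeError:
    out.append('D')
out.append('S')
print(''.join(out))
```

Execution trace: 'N' (inner except ZeroDivisionError) → 'K' (inner finally) → 'D' (outer except RuntimeError) → 'S' (after the try/except). Output: NKDS

Answer: NKDS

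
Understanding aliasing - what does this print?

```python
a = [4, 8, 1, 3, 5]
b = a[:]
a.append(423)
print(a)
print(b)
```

Key concept: slice [:] creates copy.
Step by step:
`a = [4, 8, 1, 3, 5]` → a = [4, 8, 1, 3, 5]
`b = a[:]` → b = [4, 8, 1, 3, 5]
`a.append(423)` → a = [4, 8, 1, 3, 5, 423]
`print(a)` → prints [4, 8, 1, 3, 5, 423]
`print(b)` → prints [4, 8, 1, 3, 5]

Answer:
[4, 8, 1, 3, 5, 423]
[4, 8, 1, 3, 5]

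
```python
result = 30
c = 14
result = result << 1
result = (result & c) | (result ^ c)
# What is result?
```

Trace:
`result = 30` → result = 30
`c = 14` → c = 14
`result = result << 1` → result = 60
`result = (result & c) | (result ^ c)` → result = 62
So result = 62

Answer: 62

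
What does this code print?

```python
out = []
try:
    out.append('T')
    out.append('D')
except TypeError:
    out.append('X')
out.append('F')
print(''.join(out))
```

Execution trace: 'T' (try body) → 'D' (try body, no exception) → 'F' (after the try/except). Output: TDF

Answer: TDF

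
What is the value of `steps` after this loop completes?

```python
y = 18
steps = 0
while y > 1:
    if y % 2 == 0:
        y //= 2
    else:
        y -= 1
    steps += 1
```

Steps to reduce 18 to 1
`steps` takes the values: 0 → 1 → 2 → 3 → 4 → 5

Answer: 5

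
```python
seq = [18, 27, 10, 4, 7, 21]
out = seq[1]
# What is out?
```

Trace:
`seq = [18, 27, 10, 4, 7, 21]` → seq = [18, 27, 10, 4, 7, 21]
`out = seq[1]` → out = 27
So out = 27

Answer: 27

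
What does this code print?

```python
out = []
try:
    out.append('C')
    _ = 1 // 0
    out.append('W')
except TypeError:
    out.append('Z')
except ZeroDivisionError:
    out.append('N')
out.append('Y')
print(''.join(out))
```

Execution trace: 'C' (try body) → 'N' (except ZeroDivisionError) → 'Y' (after the try/except). Output: CNY

Answer: CNY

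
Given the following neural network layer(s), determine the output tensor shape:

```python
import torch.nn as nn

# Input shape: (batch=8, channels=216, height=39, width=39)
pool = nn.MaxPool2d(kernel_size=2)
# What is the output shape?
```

Input: (8, 216, 39, 39) -> Output: (8, 216, 19, 19)

Answer: (8, 216, 19, 19)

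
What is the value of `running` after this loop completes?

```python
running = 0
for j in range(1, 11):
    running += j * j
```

Sum of squares 1² to 10² = 385
`running` takes the values: 0 → 1 → 5 → 14 → 30 → 55 → 91 → 140 → 204 → 285 → 385

Answer: 385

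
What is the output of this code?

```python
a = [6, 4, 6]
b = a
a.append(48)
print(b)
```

Key concept: basic list aliasing.
Step by step:
`a = [6, 4, 6]` → a = [6, 4, 6]
`b = a` → b = [6, 4, 6] (same object as a)
`a.append(48)` → a = [6, 4, 6, 48] (same object as b); b = [6, 4, 6, 48] (same object as a)
`print(b)` → prints [6, 4, 6, 48]

Answer: [6, 4, 6, 48]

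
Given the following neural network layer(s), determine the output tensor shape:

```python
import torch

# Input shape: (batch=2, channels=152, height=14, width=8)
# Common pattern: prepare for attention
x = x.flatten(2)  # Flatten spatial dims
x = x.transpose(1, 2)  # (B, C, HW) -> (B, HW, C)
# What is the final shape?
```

Input: (2, 152, 14, 8) -> after flatten(2): (2, 152, 112) -> Output: (2, 112, 152)

Answer: (2, 112, 152)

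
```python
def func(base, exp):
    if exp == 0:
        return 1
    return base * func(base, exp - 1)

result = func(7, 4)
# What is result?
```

func(7, 4) = 7 * 7 * 7 * 7 = 2401

Answer: 2401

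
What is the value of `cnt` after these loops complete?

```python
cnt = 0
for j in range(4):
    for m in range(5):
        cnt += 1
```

4 * 5 = 20
`cnt` takes the values: 0 → 1 → 2 → 3 → 4 → 5 → 6 → 7 → 8 → 9 → 10 → 11 → 12 → 13 → 14 → 15 → 16 → 17 → 18 → 19 → 20

Answer: 20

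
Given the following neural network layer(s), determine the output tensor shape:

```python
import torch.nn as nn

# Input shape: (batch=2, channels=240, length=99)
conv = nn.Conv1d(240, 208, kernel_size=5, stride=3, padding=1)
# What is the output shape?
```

Input: (2, 240, 99) -> Output: (2, 208, 33)

Answer: (2, 208, 33)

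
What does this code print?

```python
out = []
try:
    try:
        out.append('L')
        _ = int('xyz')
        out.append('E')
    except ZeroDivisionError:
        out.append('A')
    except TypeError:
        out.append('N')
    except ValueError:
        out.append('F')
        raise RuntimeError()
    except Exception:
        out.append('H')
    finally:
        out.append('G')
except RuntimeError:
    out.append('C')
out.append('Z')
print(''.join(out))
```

Execution trace: 'L' (inner try body) → 'F' (inner except ValueError) → 'G' (inner finally) → 'C' (outer except RuntimeError) → 'Z' (after the try/except). Output: LFGCZ

Answer: LFGCZ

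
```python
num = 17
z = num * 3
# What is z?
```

Trace:
`num = 17` → num = 17
`z = num * 3` → z = 51
So z = 51

Answer: 51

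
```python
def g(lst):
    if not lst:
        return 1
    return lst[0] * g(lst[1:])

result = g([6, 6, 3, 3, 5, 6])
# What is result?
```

Product over [6, 6, 3, 3, 5, 6] = 6 * 6 * 3 * 3 * 5 * 6 = 9720

Answer: 9720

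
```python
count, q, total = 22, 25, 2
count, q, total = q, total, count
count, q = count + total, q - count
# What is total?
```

Trace:
`count, q, total = 22, 25, 2` → count = 22; q = 25; total = 2
`count, q, total = q, total, count` → count = 25; q = 2; total = 22
`count, q = count + total, q - count` → count = 47; q = -23
So total = 22

Answer: 22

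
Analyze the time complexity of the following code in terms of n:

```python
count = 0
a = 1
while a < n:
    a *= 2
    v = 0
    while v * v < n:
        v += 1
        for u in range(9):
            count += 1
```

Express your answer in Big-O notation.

Each loop level contributes: log n × √n × 1. Multiplying the contributions gives O(√n log n).

Answer: O(√n log n)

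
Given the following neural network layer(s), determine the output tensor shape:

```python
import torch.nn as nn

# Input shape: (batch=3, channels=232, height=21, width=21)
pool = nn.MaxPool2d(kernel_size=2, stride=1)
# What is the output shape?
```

Input: (3, 232, 21, 21) -> Output: (3, 232, 20, 20)

Answer: (3, 232, 20, 20)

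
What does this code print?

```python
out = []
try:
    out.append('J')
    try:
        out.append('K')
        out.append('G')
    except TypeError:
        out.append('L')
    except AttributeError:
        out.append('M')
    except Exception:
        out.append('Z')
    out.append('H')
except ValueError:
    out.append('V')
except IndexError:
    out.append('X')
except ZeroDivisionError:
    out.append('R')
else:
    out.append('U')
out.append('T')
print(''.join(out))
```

Execution trace: 'J' (try body) → 'K' (inner try body) → 'G' (inner try body, no exception) → 'H' (try body, no exception) → 'U' (else) → 'T' (after the try/except). Output: JKGHUT

Answer: JKGHUT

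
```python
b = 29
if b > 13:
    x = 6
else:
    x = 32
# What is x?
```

Trace:
`b = 29` → b = 29
`if b > 13: ...` → b > 13 is True → x = 6
So x = 6

Answer: 6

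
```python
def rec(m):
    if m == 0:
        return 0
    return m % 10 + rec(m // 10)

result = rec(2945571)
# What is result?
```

Sum of digits of 2945571: 1 + 7 + 5 + 5 + 4 + 9 + 2 = 33

Answer: 33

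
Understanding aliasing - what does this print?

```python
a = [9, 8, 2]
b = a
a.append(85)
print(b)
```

Key concept: basic list aliasing.
Step by step:
`a = [9, 8, 2]` → a = [9, 8, 2]
`b = a` → b = [9, 8, 2] (same object as a)
`a.append(85)` → a = [9, 8, 2, 85] (same object as b); b = [9, 8, 2, 85] (same object as a)
`print(b)` → prints [9, 8, 2, 85]

Answer: [9, 8, 2, 85]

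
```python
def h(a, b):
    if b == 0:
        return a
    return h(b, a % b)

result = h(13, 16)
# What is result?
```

h(13, 16) -> h(16, 13) -> h(13, 3) -> h(3, 1) -> h(1, 0) -> 1

Answer: 1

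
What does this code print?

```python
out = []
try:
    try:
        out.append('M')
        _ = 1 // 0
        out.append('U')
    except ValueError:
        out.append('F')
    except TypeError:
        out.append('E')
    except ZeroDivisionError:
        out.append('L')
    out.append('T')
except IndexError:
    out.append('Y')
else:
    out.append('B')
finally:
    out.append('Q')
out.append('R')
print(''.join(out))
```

Execution trace: 'M' (inner try body) → 'L' (inner except ZeroDivisionError) → 'T' (try body, no exception) → 'B' (else) → 'Q' (finally) → 'R' (after the try/except). Output: MLTBQR

Answer: MLTBQR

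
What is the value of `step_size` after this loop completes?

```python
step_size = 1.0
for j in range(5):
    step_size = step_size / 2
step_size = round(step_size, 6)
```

Halving LR 5 times: 1 / 2^5
`step_size` takes the values: 1.0 → 0.5 → 0.25 → 0.125 → 0.0625 → 0.03125

Answer: 0.03125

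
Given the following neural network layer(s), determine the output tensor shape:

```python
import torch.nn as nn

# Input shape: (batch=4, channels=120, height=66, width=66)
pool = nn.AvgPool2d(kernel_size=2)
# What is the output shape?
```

Input: (4, 120, 66, 66) -> Output: (4, 120, 33, 33)

Answer: (4, 120, 33, 33)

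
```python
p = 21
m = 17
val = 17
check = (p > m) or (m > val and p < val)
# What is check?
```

Trace:
`p = 21` → p = 21
`m = 17` → m = 17
`val = 17` → val = 17
`check = (p > m) or (m > val and p < val)` → check = True
So check = True

Answer: True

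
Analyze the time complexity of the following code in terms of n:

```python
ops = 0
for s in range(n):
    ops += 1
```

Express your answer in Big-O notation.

Each loop level contributes: n. Multiplying the contributions gives O(n).

Answer: O(n)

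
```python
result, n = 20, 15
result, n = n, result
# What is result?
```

Trace:
`result, n = 20, 15` → result = 20; n = 15
`result, n = n, result` → result = 15; n = 20
So result = 15

Answer: 15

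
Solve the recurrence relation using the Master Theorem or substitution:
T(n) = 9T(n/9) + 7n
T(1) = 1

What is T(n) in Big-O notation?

By Master Theorem: a=9, b=9, f(n)=7n. Since log_9(9) = 1 and f(n) = Θ(n^1), Case 2 applies. T(n) = O(n log n).

Answer: O(n log n)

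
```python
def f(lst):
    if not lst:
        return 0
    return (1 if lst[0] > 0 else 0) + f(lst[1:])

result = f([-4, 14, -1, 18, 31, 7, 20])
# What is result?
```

Count of positive elements in [-4, 14, -1, 18, 31, 7, 20] = 5

Answer: 5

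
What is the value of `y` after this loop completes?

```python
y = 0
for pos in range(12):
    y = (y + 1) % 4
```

Increment mod 4, 12 times = 0
`y` takes the values: 0 → 1 → 2 → 3 → 0 → 1 → 2 → 3 → 0 → 1 → 2 → 3 → 0

Answer: 0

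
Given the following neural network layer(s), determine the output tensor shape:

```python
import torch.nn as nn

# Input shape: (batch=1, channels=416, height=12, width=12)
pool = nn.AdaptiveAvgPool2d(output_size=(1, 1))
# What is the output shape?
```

Input: (1, 416, 12, 12) -> Output: (1, 416, 1, 1)

Answer: (1, 416, 1, 1)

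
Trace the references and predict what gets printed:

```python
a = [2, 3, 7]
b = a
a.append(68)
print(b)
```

Key concept: basic list aliasing.
Step by step:
`a = [2, 3, 7]` → a = [2, 3, 7]
`b = a` → b = [2, 3, 7] (same object as a)
`a.append(68)` → a = [2, 3, 7, 68] (same object as b); b = [2, 3, 7, 68] (same object as a)
`print(b)` → prints [2, 3, 7, 68]

Answer: [2, 3, 7, 68]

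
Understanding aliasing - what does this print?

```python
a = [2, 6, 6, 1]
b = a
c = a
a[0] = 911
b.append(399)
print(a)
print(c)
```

Key concept: multiple aliases.
Step by step:
`a = [2, 6, 6, 1]` → a = [2, 6, 6, 1]
`b = a` → b = [2, 6, 6, 1] (same object as a)
`c = a` → c = [2, 6, 6, 1] (same object as a, b)
`a[0] = 911` → a = [911, 6, 6, 1] (same object as b, c); b = [911, 6, 6, 1] (same object as a, c); c = [911, 6, 6, 1] (same object as a, b)
`b.append(399)` → a = [911, 6, 6, 1, 399] (same object as b, c); b = [911, 6, 6, 1, 399] (same object as a, c); c = [911, 6, 6, 1, 399] (same object as a, b)
`print(a)` → prints [911, 6, 6, 1, 399]
`print(c)` → prints [911, 6, 6, 1, 399]

Answer:
[911, 6, 6, 1, 399]
[911, 6, 6, 1, 399]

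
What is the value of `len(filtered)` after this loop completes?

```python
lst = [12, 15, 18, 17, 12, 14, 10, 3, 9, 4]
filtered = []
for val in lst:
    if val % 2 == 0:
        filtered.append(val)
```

Count even numbers in [12, 15, 18, 17, 12, 14, 10, 3, 9, 4]
`filtered` takes the values: [] → [12] → [12, 18] → [12, 18, 12] → [12, 18, 12, 14] → [12, 18, 12, 14, 10] → [12, 18, 12, 14, 10, 4]
So `len(filtered)` = 6

Answer: 6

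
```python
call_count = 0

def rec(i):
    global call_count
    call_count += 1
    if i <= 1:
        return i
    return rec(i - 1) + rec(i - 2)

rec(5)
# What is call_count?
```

Calls(i) = 1 + Calls(i-1) + Calls(i-2); Calls(0)=Calls(1)=1. For i=5 this gives 15.

Answer: 15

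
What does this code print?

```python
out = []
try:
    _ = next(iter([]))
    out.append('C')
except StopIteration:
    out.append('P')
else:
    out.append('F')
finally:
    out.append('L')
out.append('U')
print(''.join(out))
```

Execution trace: 'P' (except StopIteration) → 'L' (finally) → 'U' (after the try/except). Output: PLU

Answer: PLU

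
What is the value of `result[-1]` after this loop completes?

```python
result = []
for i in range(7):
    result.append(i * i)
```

Last element of squares 0 to 6
`result` takes the values: [] → [0] → [0, 1] → [0, 1, 4] → [0, 1, 4, 9] → [0, 1, 4, 9, 16] → [0, 1, 4, 9, 16, 25] → [0, 1, 4, 9, 16, 25, 36]
So `result[-1]` = 36

Answer: 36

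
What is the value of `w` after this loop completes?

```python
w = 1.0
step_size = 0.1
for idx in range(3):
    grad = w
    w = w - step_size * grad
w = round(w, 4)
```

Gradient descent: w = 1.0 * (1 - 0.1)^3
`w` takes the values: 1.0 → 0.9 → 0.81 → 0.729

Answer: 0.729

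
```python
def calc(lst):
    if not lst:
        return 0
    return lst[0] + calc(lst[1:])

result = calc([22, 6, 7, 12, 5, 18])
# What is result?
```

22 + 6 + 7 + 12 + 5 + 18 + 0 = 70

Answer: 70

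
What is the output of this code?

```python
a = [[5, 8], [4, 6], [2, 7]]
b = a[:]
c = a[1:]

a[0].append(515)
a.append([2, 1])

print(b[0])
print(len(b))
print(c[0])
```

Key concept: slice with nested mutation.
Step by step:
`a = [[5, 8], [4, 6], [2, 7]]` → a = [[5, 8], [4, 6], [2, 7]]
`b = a[:]` → b = [[5, 8], [4, 6], [2, 7]]
`c = a[1:]` → c = [[4, 6], [2, 7]]
`a[0].append(515)` → a = [[5, 8, 515], [4, 6], [2, 7]]; b = [[5, 8, 515], [4, 6], [2, 7]]
`a.append([2, 1])` → a = [[5, 8, 515], [4, 6], [2, 7], [2, 1]]
`print(b[0])` → prints [5, 8, 515]
`print(len(b))` → prints 3
`print(c[0])` → prints [4, 6]

Answer:
[5, 8, 515]
3
[4, 6]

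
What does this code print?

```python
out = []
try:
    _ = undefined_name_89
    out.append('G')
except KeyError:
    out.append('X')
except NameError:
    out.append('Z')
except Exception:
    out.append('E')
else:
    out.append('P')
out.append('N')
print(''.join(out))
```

Execution trace: 'Z' (except NameError) → 'N' (after the try/except). Output: ZN

Answer: ZN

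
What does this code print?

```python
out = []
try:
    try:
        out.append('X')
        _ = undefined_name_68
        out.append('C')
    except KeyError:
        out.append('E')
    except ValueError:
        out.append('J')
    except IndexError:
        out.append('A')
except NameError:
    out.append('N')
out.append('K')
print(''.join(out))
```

Execution trace: 'X' (try body) → 'N' (outer except NameError) → 'K' (after the try/except). Output: XNK

Answer: XNK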